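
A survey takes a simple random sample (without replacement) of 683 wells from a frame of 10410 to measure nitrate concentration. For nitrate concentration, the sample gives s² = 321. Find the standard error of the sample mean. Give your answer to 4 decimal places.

0.6627

Under SRS without replacement, Var(ȳ) = (1 − f)·s²/n with f = n/N = 683/10410 = 0.06560999.
Var(ȳ) = (1 − 0.06560999)·321/683 = 0.93439001·0.46998536 = 0.43914962.
SE(ȳ) = √(0.43914962) = 0.6627.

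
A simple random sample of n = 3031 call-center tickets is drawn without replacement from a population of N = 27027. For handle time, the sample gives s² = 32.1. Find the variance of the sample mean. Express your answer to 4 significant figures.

Under SRS without replacement, Var(ȳ) = (1 − f)·s²/n with f = n/N = 3031/27027 = 0.11214711.
Var(ȳ) = (1 − 0.11214711)·32.1/3031 = 0.88785289·0.010590564 = 0.009402863.

0.009403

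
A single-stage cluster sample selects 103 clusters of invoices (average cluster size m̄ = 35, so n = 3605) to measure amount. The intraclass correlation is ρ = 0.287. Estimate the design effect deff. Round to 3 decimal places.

10.758

deff = 1 + (35 − 1)·0.287 = 1 + 9.758 = 10.758.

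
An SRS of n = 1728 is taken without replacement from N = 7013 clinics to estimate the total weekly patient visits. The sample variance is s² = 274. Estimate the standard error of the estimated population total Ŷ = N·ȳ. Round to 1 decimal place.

Var(Ŷ) = N²·Var(ȳ) = N²·(1 − n/N)·s²/n.
f = 1728/7013 = 0.24639954; Var(ȳ) = 0.75360046·274/1728 = 0.11949452.
Var(Ŷ) = 7013² · 0.11949452 = 5.8769997 × 10^6.
SE(Ŷ) = √(5.8769997 × 10^6) = 2424.3.

2424.3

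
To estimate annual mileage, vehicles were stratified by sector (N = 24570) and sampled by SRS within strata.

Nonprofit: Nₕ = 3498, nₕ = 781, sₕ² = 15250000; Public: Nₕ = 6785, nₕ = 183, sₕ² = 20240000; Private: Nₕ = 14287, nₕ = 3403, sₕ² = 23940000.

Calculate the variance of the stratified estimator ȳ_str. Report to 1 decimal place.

10326.3

Var(ȳ_str) = Σₕ Wₕ²(1 − fₕ)sₕ²/nₕ with Wₕ = Nₕ/N, N = 24570.
Nonprofit: Wₕ = 0.14236874; term = 0.14236874²·(1 − 0.22327044)·15250000/781 = 307.40996.
Public: Wₕ = 0.27614978; term = 0.27614978²·(1 − 0.02697126)·20240000/183 = 8206.8119.
Private: Wₕ = 0.58148148; term = 0.58148148²·(1 − 0.23818856)·23940000/3403 = 1812.0971.
Sum = 10326.319.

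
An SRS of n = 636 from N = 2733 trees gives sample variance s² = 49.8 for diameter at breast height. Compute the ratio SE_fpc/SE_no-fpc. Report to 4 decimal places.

f = n/N = 636/2733 = 0.23271131.
SE_no-fpc = √(s²/n) = 0.27982474; SE_fpc = √((1−f)s²/n) = 0.24511253.
Ratio = √(1−f) = 0.87595017.

0.8760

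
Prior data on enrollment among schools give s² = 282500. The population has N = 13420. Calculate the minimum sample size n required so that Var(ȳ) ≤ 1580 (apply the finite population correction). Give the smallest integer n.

Without fpc, n₀ = s²/D = 282500/1580 = 178.7975.
With fpc, (1 − n/N)·s²/n ≤ D requires n ≥ n₀/(1 + n₀/N) = 178.7975/(1 + 178.7975/13420) = 176.4467.
Rounding up, n = 177.

177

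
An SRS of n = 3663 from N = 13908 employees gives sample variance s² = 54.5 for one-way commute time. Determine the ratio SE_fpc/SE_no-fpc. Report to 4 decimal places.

f = n/N = 3663/13908 = 0.26337360.
SE_no-fpc = √(s²/n) = 0.12197752; SE_fpc = √((1−f)s²/n) = 0.10468957.
Ratio = √(1−f) = 0.85826942.

0.8583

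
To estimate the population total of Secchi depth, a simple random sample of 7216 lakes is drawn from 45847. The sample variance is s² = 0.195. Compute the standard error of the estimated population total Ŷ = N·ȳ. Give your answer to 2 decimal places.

218.77

Var(Ŷ) = N²·Var(ȳ) = N²·(1 − n/N)·s²/n.
f = 7216/45847 = 0.15739307; Var(ȳ) = 0.84260693·0.195/7216 = 2.2770004 × 10^-5.
Var(Ŷ) = 45847² · (2.2770004 × 10^-5) = 47861.351.
SE(Ŷ) = √(47861.351) = 218.77.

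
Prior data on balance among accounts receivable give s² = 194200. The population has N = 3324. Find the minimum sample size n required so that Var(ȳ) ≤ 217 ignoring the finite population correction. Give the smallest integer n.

Without fpc, n₀ = s²/D = 194200/217 = 894.9309.
Rounding up, n = 895.

895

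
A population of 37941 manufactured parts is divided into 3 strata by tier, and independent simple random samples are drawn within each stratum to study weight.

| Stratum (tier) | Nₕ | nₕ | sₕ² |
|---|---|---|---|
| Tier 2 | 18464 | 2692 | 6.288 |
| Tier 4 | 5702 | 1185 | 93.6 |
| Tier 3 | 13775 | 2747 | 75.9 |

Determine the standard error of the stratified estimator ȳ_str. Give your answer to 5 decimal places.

0.06929

Var(ȳ_str) = Σₕ Wₕ²(1 − fₕ)sₕ²/nₕ with Wₕ = Nₕ/N, N = 37941.
Tier 2: Wₕ = 0.48665033; term = 0.48665033²·(1 − 0.14579723)·6.288/2692 = 4.7253338 × 10^-4.
Tier 4: Wₕ = 0.15028597; term = 0.15028597²·(1 − 0.20782182)·93.6/1185 = 0.0014132443.
Tier 3: Wₕ = 0.36306370; term = 0.36306370²·(1 − 0.19941924)·75.9/2747 = 0.0029157745.
Sum = 0.0048015522.
SE = √(0.0048015522) = 0.06929.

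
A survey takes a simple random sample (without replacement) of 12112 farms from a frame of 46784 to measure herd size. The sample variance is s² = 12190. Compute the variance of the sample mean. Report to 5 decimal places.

Under SRS without replacement, Var(ȳ) = (1 − f)·s²/n with f = n/N = 12112/46784 = 0.25889193.
Var(ȳ) = (1 − 0.25889193)·12190/12112 = 0.74110807·1.0064399 = 0.74588073.

0.74588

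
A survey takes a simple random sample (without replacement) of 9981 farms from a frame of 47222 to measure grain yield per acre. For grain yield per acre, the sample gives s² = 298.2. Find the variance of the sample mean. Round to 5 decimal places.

Under SRS without replacement, Var(ȳ) = (1 − f)·s²/n with f = n/N = 9981/47222 = 0.21136335.
Var(ȳ) = (1 − 0.21136335)·298.2/9981 = 0.78863665·0.029876766 = 0.023561913.

0.02356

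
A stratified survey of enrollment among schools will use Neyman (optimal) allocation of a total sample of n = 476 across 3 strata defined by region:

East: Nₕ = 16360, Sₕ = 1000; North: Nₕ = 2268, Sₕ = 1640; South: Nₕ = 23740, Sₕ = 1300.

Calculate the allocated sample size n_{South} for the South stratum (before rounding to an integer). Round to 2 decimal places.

Neyman allocation: nₕ = n·NₕSₕ / Σⱼ NⱼSⱼ.
Σ NⱼSⱼ = 16360·1000 + 2268·1640 + 23740·1300 = 5.094152 × 10^7.
n_{South} = 476·23740·1300 / (5.094152 × 10^7) = 288.38.

288.38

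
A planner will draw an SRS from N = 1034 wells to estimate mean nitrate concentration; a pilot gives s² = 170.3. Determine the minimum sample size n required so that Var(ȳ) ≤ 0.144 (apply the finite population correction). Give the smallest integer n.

Without fpc, n₀ = s²/D = 170.3/0.144 = 1182.6389.
With fpc, (1 − n/N)·s²/n ≤ D requires n ≥ n₀/(1 + n₀/N) = 1182.6389/(1 + 1182.6389/1034) = 551.6679.
Rounding up, n = 552.

552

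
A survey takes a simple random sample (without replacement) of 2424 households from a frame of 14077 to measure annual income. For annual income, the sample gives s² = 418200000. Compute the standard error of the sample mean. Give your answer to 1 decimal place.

377.9

Under SRS without replacement, Var(ȳ) = (1 − f)·s²/n with f = n/N = 2424/14077 = 0.17219578.
Var(ȳ) = (1 − 0.17219578)·418200000/2424 = 0.82780422·172524.75 = 142816.72.
SE(ȳ) = √(142816.72) = 377.9.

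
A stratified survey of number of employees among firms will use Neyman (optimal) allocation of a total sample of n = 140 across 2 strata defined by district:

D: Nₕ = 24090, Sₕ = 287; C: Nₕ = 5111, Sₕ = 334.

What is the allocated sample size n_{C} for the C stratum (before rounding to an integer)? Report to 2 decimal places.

27.72

Neyman allocation: nₕ = n·NₕSₕ / Σⱼ NⱼSⱼ.
Σ NⱼSⱼ = 24090·287 + 5111·334 = 8.620904 × 10^6.
n_{C} = 140·5111·334 / (8.620904 × 10^6) = 27.72.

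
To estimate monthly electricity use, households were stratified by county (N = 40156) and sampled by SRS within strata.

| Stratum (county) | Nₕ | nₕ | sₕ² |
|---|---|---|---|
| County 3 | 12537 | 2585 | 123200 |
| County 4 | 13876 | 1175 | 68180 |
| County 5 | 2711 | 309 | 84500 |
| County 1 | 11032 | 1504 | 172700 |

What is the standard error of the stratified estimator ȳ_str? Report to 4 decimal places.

Var(ȳ_str) = Σₕ Wₕ²(1 − fₕ)sₕ²/nₕ with Wₕ = Nₕ/N, N = 40156.
County 3: Wₕ = 0.31220739; term = 0.31220739²·(1 − 0.20618968)·123200/2585 = 3.6876803.
County 4: Wₕ = 0.34555235; term = 0.34555235²·(1 − 0.08467858)·68180/1175 = 6.3419154.
County 5: Wₕ = 0.06751170; term = 0.06751170²·(1 − 0.11398008)·84500/309 = 1.1043325.
County 1: Wₕ = 0.27472856; term = 0.27472856²·(1 − 0.13633067)·172700/1504 = 7.4851346.
Sum = 18.619063.
SE = √(18.619063) = 4.3150.

4.3150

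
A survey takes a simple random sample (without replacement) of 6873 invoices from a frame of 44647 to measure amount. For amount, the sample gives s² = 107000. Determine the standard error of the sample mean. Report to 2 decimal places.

Under SRS without replacement, Var(ȳ) = (1 − f)·s²/n with f = n/N = 6873/44647 = 0.15394091.
Var(ȳ) = (1 − 0.15394091)·107000/6873 = 0.84605909·15.568165 = 13.171588.
SE(ȳ) = √(13.171588) = 3.63.

3.63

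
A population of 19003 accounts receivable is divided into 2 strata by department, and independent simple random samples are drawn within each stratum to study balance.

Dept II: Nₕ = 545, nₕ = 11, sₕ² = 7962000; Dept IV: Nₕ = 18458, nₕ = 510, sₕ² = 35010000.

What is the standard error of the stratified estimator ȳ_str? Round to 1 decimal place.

252.1

Var(ȳ_str) = Σₕ Wₕ²(1 − fₕ)sₕ²/nₕ with Wₕ = Nₕ/N, N = 19003.
Dept II: Wₕ = 0.02867968; term = 0.02867968²·(1 − 0.02018349)·7962000/11 = 583.34155.
Dept IV: Wₕ = 0.97132032; term = 0.97132032²·(1 − 0.02763030)·35010000/510 = 62976.468.
Sum = 63559.81.
SE = √(63559.81) = 252.1.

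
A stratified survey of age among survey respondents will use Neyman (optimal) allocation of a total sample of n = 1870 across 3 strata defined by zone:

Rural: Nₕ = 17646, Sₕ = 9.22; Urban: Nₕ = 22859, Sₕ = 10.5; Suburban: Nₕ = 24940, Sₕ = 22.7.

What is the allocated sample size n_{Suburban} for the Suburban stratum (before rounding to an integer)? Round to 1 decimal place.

1092.7

Neyman allocation: nₕ = n·NₕSₕ / Σⱼ NⱼSⱼ.
Σ NⱼSⱼ = 17646·9.22 + 22859·10.5 + 24940·22.7 = 968853.62.
n_{Suburban} = 1870·24940·22.7 / 968853.62 = 1092.7.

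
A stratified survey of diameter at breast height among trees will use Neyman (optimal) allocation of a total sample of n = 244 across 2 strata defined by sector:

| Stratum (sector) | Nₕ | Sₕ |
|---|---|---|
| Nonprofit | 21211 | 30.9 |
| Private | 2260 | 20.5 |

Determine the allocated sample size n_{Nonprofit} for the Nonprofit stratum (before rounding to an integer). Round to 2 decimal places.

Neyman allocation: nₕ = n·NₕSₕ / Σⱼ NⱼSⱼ.
Σ NⱼSⱼ = 21211·30.9 + 2260·20.5 = 701749.9.
n_{Nonprofit} = 244·21211·30.9 / 701749.9 = 227.89.

227.89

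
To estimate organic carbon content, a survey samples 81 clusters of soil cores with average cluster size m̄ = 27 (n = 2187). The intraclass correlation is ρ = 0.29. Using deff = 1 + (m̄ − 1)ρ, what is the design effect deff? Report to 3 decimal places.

deff = 1 + (27 − 1)·0.29 = 1 + 7.54 = 8.54.

8.540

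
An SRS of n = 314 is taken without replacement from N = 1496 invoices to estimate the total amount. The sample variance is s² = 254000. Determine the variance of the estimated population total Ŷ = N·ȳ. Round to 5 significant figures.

1.4304 × 10^9

Var(Ŷ) = N²·Var(ȳ) = N²·(1 − n/N)·s²/n.
f = 314/1496 = 0.20989305; Var(ȳ) = 0.79010695·254000/314 = 639.1311.
Var(Ŷ) = 1496² · 639.1311 = 1.4303856 × 10^9.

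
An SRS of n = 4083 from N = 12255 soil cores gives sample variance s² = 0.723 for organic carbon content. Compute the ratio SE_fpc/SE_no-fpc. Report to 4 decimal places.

0.8166

f = n/N = 4083/12255 = 0.33317013.
SE_no-fpc = √(s²/n) = 0.013306979; SE_fpc = √((1−f)s²/n) = 0.010866432.
Ratio = √(1−f) = 0.81659651.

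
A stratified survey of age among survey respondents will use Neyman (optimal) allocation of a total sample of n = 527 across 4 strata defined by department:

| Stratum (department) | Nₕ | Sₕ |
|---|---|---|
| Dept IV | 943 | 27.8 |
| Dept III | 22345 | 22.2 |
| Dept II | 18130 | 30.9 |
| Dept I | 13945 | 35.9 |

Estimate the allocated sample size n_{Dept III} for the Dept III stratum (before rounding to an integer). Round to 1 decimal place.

Neyman allocation: nₕ = n·NₕSₕ / Σⱼ NⱼSⱼ.
Σ NⱼSⱼ = 943·27.8 + 22345·22.2 + 18130·30.9 + 13945·35.9 = 1.5831169 × 10^6.
n_{Dept III} = 527·22345·22.2 / (1.5831169 × 10^6) = 165.1.

165.1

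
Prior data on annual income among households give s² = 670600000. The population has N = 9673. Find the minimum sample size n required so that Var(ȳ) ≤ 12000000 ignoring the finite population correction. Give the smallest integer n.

56

Without fpc, n₀ = s²/D = 670600000/12000000 = 55.8833.
Rounding up, n = 56.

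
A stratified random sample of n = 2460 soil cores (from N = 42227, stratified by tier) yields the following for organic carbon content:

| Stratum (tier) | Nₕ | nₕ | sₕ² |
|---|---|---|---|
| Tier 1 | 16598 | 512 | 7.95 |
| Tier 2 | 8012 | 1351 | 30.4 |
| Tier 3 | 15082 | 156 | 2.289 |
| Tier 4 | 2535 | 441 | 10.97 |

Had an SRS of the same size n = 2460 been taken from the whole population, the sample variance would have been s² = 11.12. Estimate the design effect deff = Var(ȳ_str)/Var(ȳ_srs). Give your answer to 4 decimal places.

1.1569

Var(ȳ_str) = Σ Wₕ²(1−fₕ)sₕ²/nₕ with Wₕ = Nₕ/42227:
  Tier 1: (16598/42227)²·(1−512/16598)·7.95/512 = 0.002324987
  Tier 2: (8012/42227)²·(1−1351/8012)·30.4/1351 = 6.7346984 × 10^-4
  Tier 3: (15082/42227)²·(1−156/15082)·2.289/156 = 0.0018524356
  Tier 4: (2535/42227)²·(1−441/2535)·10.97/441 = 7.4052926 × 10^-5
  → Var(ȳ_str) = 0.0049249454.
Var(ȳ_srs) = (1 − 2460/42227)·11.12/2460 = 0.0042569866.
deff = 0.0049249454 / 0.0042569866 = 1.1569.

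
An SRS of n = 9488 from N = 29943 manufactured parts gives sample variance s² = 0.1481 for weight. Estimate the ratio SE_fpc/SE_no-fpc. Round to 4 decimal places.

0.8265

f = n/N = 9488/29943 = 0.31686872.
SE_no-fpc = √(s²/n) = 0.0039508468; SE_fpc = √((1−f)s²/n) = 0.0032654443.
Ratio = √(1−f) = 0.82651756.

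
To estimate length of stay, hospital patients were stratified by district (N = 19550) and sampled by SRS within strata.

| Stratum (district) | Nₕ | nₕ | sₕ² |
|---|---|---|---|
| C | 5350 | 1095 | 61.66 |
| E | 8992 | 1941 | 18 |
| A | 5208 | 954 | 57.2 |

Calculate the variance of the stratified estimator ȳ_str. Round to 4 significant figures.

0.008368

Var(ȳ_str) = Σₕ Wₕ²(1 − fₕ)sₕ²/nₕ with Wₕ = Nₕ/N, N = 19550.
C: Wₕ = 0.27365729; term = 0.27365729²·(1 − 0.20467290)·61.66/1095 = 0.0033538932.
E: Wₕ = 0.45994885; term = 0.45994885²·(1 − 0.21585854)·18/1941 = 0.0015383688.
A: Wₕ = 0.26639386; term = 0.26639386²·(1 − 0.18317972)·57.2/954 = 0.0034755424.
Sum = 0.0083678044.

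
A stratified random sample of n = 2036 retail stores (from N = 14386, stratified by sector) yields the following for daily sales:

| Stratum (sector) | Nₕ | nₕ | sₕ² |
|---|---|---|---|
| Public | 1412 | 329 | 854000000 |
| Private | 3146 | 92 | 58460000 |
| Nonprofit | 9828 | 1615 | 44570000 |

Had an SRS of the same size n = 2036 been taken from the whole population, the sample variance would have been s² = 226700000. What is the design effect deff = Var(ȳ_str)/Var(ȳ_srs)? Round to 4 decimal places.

Var(ȳ_str) = Σ Wₕ²(1−fₕ)sₕ²/nₕ with Wₕ = Nₕ/14386:
  Public: (1412/14386)²·(1−329/1412)·854000000/329 = 19179.842
  Private: (3146/14386)²·(1−92/3146)·58460000/92 = 29499.77
  Nonprofit: (9828/14386)²·(1−1615/9828)·44570000/1615 = 10763.586
  → Var(ȳ_str) = 59443.198.
Var(ȳ_srs) = (1 − 2036/14386)·226700000/2036 = 95587.4.
deff = 59443.198 / 95587.4 = 0.6219.

0.6219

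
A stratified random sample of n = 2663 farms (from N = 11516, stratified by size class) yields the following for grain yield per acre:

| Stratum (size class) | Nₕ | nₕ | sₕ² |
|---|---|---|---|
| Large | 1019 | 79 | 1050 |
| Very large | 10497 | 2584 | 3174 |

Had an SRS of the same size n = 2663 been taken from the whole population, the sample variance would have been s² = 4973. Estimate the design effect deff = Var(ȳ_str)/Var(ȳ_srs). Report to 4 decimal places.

Var(ȳ_str) = Σ Wₕ²(1−fₕ)sₕ²/nₕ with Wₕ = Nₕ/11516:
  Large: (1019/11516)²·(1−79/1019)·1050/79 = 0.095997723
  Very large: (10497/11516)²·(1−2584/10497)·3174/2584 = 0.7693385
  → Var(ȳ_str) = 0.86533622.
Var(ȳ_srs) = (1 − 2663/11516)·4973/2663 = 1.4356088.
deff = 0.86533622 / 1.4356088 = 0.6028.

0.6028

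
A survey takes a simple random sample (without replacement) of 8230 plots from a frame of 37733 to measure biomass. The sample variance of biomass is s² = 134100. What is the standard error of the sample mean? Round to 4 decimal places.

3.5693

Under SRS without replacement, Var(ȳ) = (1 − f)·s²/n with f = n/N = 8230/37733 = 0.21811147.
Var(ȳ) = (1 − 0.21811147)·134100/8230 = 0.78188853·16.294046 = 12.740128.
SE(ȳ) = √(12.740128) = 3.5693.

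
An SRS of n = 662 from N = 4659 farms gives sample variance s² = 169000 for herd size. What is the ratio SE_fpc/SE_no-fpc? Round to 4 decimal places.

0.9262

f = n/N = 662/4659 = 0.14209058.
SE_no-fpc = √(s²/n) = 15.977703; SE_fpc = √((1−f)s²/n) = 14.799092.
Ratio = √(1−f) = 0.92623400.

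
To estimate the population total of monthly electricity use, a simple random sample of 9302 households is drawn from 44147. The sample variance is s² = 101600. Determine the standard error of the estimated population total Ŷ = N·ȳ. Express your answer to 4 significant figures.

Var(Ŷ) = N²·Var(ȳ) = N²·(1 − n/N)·s²/n.
f = 9302/44147 = 0.21070514; Var(ȳ) = 0.78929486·101600/9302 = 8.6209801.
Var(Ŷ) = 44147² · 8.6209801 = 1.6801925 × 10^10.
SE(Ŷ) = √(1.6801925 × 10^10) = 129600.

129600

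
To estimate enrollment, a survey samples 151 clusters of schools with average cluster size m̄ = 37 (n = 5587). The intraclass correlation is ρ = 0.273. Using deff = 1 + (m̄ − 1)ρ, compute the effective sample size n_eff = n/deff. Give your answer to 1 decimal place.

516.0

deff = 1 + (37 − 1)·0.273 = 1 + 9.828 = 10.828.
n_eff = 5587 / 10.828 = 516.0.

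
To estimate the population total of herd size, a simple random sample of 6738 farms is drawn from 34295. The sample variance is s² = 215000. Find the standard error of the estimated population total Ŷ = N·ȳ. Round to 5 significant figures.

173650

Var(Ŷ) = N²·Var(ȳ) = N²·(1 − n/N)·s²/n.
f = 6738/34295 = 0.19647179; Var(ȳ) = 0.80352821·215000/6738 = 25.639443.
Var(Ŷ) = 34295² · 25.639443 = 3.0155755 × 10^10.
SE(Ŷ) = √(3.0155755 × 10^10) = 173650.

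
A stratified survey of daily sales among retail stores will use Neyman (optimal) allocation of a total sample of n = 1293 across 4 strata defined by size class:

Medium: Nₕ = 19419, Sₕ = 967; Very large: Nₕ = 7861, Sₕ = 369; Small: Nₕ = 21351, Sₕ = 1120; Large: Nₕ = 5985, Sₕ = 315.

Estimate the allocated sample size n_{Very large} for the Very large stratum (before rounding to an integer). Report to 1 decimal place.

79.0

Neyman allocation: nₕ = n·NₕSₕ / Σⱼ NⱼSⱼ.
Σ NⱼSⱼ = 19419·967 + 7861·369 + 21351·1120 + 5985·315 = 4.7477277 × 10^7.
n_{Very large} = 1293·7861·369 / (4.7477277 × 10^7) = 79.0.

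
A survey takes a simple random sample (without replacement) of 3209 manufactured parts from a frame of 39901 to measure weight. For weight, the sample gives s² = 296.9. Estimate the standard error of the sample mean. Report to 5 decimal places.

0.29168

Under SRS without replacement, Var(ȳ) = (1 − f)·s²/n with f = n/N = 3209/39901 = 0.08042405.
Var(ȳ) = (1 − 0.08042405)·296.9/3209 = 0.91957595·0.092521035 = 0.085080118.
SE(ȳ) = √(0.085080118) = 0.29168.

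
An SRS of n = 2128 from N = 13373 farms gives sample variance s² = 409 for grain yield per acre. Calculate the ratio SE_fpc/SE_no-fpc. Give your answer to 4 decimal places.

0.9170

f = n/N = 2128/13373 = 0.15912660.
SE_no-fpc = √(s²/n) = 0.43840535; SE_fpc = √((1−f)s²/n) = 0.40201397.
Ratio = √(1−f) = 0.91699149.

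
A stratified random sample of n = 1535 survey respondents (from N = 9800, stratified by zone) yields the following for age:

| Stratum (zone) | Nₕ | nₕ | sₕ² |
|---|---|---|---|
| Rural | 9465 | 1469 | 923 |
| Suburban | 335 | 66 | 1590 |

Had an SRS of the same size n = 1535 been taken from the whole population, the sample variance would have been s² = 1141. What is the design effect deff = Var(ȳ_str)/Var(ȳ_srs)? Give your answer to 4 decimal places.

0.8259

Var(ȳ_str) = Σ Wₕ²(1−fₕ)sₕ²/nₕ with Wₕ = Nₕ/9800:
  Rural: (9465/9800)²·(1−1469/9465)·923/1469 = 0.49513218
  Suburban: (335/9800)²·(1−66/335)·1590/66 = 0.022604668
  → Var(ȳ_str) = 0.51773685.
Var(ȳ_srs) = (1 − 1535/9800)·1141/1535 = 0.6268939.
deff = 0.51773685 / 0.6268939 = 0.8259.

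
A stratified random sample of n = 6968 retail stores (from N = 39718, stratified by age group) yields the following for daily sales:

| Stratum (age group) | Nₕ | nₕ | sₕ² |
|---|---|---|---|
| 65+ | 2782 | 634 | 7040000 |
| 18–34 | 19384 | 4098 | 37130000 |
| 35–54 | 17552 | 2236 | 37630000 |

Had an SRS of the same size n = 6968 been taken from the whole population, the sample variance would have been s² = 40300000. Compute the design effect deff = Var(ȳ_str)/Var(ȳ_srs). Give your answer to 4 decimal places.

Var(ȳ_str) = Σ Wₕ²(1−fₕ)sₕ²/nₕ with Wₕ = Nₕ/39718:
  65+: (2782/39718)²·(1−634/2782)·7040000/634 = 42.062982
  18–34: (19384/39718)²·(1−4098/19384)·37130000/4098 = 1701.8274
  35–54: (17552/39718)²·(1−2236/17552)·37630000/2236 = 2867.8712
  → Var(ȳ_str) = 4611.7616.
Var(ȳ_srs) = (1 − 6968/39718)·40300000/6968 = 4768.9288.
deff = 4611.7616 / 4768.9288 = 0.9670.

0.9670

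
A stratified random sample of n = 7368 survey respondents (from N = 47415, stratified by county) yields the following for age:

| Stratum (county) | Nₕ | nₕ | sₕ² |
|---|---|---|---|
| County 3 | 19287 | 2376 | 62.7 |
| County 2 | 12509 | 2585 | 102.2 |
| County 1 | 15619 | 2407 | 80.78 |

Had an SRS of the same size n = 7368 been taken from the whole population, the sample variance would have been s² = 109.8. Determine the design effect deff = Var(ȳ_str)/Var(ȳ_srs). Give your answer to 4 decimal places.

0.7224

Var(ȳ_str) = Σ Wₕ²(1−fₕ)sₕ²/nₕ with Wₕ = Nₕ/47415:
  County 3: (19287/47415)²·(1−2376/19287)·62.7/2376 = 0.0038284552
  County 2: (12509/47415)²·(1−2585/12509)·102.2/2585 = 0.0021830726
  County 1: (15619/47415)²·(1−2407/15619)·80.78/2407 = 0.0030804775
  → Var(ȳ_str) = 0.0090920053.
Var(ȳ_srs) = (1 − 7368/47415)·109.8/7368 = 0.012586557.
deff = 0.0090920053 / 0.012586557 = 0.7224.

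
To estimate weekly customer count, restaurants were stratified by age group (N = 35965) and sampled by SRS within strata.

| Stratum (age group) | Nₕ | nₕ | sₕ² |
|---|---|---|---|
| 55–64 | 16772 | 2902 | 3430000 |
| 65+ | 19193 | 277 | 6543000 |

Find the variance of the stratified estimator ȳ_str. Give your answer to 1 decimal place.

6842.5

Var(ȳ_str) = Σₕ Wₕ²(1 − fₕ)sₕ²/nₕ with Wₕ = Nₕ/N, N = 35965.
55–64: Wₕ = 0.46634228; term = 0.46634228²·(1 − 0.17302647)·3430000/2902 = 212.56801.
65+: Wₕ = 0.53365772; term = 0.53365772²·(1 − 0.01443235)·6543000/277 = 6629.9338.
Sum = 6842.5018.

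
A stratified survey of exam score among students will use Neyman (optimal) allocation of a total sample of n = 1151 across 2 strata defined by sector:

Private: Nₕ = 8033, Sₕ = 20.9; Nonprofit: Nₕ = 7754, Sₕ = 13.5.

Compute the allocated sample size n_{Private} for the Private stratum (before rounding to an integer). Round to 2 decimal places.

708.96

Neyman allocation: nₕ = n·NₕSₕ / Σⱼ NⱼSⱼ.
Σ NⱼSⱼ = 8033·20.9 + 7754·13.5 = 272568.7.
n_{Private} = 1151·8033·20.9 / 272568.7 = 708.96.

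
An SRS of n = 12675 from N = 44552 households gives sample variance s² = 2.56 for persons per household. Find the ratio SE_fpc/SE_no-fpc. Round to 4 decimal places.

0.8459

f = n/N = 12675/44552 = 0.28449901.
SE_no-fpc = √(s²/n) = 0.014211699; SE_fpc = √((1−f)s²/n) = 0.012021291.
Ratio = √(1−f) = 0.84587291.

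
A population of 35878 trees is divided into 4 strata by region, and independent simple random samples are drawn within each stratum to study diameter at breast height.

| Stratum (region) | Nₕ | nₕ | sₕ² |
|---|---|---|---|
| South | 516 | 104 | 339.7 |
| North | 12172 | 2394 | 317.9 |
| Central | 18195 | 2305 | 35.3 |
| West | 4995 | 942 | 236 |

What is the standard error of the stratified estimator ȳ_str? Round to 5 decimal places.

Var(ȳ_str) = Σₕ Wₕ²(1 − fₕ)sₕ²/nₕ with Wₕ = Nₕ/N, N = 35878.
South: Wₕ = 0.01438207; term = 0.01438207²·(1 − 0.20155039)·339.7/104 = 5.3945183 × 10^-4.
North: Wₕ = 0.33926083; term = 0.33926083²·(1 − 0.19668091)·317.9/2394 = 0.012277838.
Central: Wₕ = 0.50713529; term = 0.50713529²·(1 − 0.12668315)·35.3/2305 = 0.0034397215.
West: Wₕ = 0.13922181; term = 0.13922181²·(1 − 0.18858859)·236/942 = 0.0039401862.
Sum = 0.020197198.
SE = √(0.020197198) = 0.14212.

0.14212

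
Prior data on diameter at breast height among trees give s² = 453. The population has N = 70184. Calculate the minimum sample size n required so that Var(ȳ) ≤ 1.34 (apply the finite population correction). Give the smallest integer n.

337

Without fpc, n₀ = s²/D = 453/1.34 = 338.0597.
With fpc, (1 − n/N)·s²/n ≤ D requires n ≥ n₀/(1 + n₀/N) = 338.0597/(1 + 338.0597/70184) = 336.4392.
Rounding up, n = 337.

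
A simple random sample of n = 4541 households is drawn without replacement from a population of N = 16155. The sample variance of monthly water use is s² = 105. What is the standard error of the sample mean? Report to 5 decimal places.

Under SRS without replacement, Var(ȳ) = (1 − f)·s²/n with f = n/N = 4541/16155 = 0.28108945.
Var(ȳ) = (1 − 0.28108945)·105/4541 = 0.71891055·0.02312266 = 0.016623124.
SE(ȳ) = √(0.016623124) = 0.12893.

0.12893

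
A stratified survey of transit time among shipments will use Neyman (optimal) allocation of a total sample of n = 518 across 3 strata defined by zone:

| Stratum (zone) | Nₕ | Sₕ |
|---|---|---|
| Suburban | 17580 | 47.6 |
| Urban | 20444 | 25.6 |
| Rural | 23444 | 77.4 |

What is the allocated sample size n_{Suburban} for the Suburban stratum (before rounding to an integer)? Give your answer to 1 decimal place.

136.5

Neyman allocation: nₕ = n·NₕSₕ / Σⱼ NⱼSⱼ.
Σ NⱼSⱼ = 17580·47.6 + 20444·25.6 + 23444·77.4 = 3.17474 × 10^6.
n_{Suburban} = 518·17580·47.6 / (3.17474 × 10^6) = 136.5.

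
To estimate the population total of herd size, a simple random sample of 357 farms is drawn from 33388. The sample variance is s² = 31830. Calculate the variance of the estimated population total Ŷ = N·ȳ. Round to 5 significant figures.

9.8329 × 10^10

Var(Ŷ) = N²·Var(ȳ) = N²·(1 − n/N)·s²/n.
f = 357/33388 = 0.01069246; Var(ȳ) = 0.98930754·31830/357 = 88.206327.
Var(Ŷ) = 33388² · 88.206327 = 9.8328757 × 10^10.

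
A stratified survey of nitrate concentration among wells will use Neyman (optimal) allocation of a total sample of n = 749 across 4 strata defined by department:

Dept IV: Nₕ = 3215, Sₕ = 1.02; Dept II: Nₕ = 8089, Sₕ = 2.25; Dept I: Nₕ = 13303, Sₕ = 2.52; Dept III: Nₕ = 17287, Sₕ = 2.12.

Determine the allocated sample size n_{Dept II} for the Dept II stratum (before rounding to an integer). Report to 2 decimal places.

148.74

Neyman allocation: nₕ = n·NₕSₕ / Σⱼ NⱼSⱼ.
Σ NⱼSⱼ = 3215·1.02 + 8089·2.25 + 13303·2.52 + 17287·2.12 = 91651.55.
n_{Dept II} = 749·8089·2.25 / 91651.55 = 148.74.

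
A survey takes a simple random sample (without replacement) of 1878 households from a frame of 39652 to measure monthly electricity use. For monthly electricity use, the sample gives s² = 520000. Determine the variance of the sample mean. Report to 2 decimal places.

Under SRS without replacement, Var(ȳ) = (1 − f)·s²/n with f = n/N = 1878/39652 = 0.04736205.
Var(ȳ) = (1 − 0.04736205)·520000/1878 = 0.95263795·276.89031 = 263.77622.

263.78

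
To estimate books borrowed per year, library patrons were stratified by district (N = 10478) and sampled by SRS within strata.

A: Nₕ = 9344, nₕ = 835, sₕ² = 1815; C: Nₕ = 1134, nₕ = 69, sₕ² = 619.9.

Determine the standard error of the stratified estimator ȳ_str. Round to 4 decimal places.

Var(ȳ_str) = Σₕ Wₕ²(1 − fₕ)sₕ²/nₕ with Wₕ = Nₕ/N, N = 10478.
A: Wₕ = 0.89177324; term = 0.89177324²·(1 − 0.08936216)·1815/835 = 1.5741449.
C: Wₕ = 0.10822676; term = 0.10822676²·(1 − 0.06084656)·619.9/69 = 0.098827639.
Sum = 1.6729725.
SE = √(1.6729725) = 1.2934.

1.2934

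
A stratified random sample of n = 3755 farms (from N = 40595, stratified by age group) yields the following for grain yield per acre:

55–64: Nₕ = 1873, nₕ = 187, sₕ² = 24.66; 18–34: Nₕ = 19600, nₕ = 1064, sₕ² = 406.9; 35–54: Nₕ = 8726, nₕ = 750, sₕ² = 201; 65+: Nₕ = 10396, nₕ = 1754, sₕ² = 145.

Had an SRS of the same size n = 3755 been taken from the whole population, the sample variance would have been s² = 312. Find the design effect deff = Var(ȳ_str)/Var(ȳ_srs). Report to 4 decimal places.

1.3313

Var(ȳ_str) = Σ Wₕ²(1−fₕ)sₕ²/nₕ with Wₕ = Nₕ/40595:
  55–64: (1873/40595)²·(1−187/1873)·24.66/187 = 2.5269795 × 10^-4
  18–34: (19600/40595)²·(1−1064/19600)·406.9/1064 = 0.08430883
  35–54: (8726/40595)²·(1−750/8726)·201/750 = 0.011318531
  65+: (10396/40595)²·(1−1754/10396)·145/1754 = 0.0045068578
  → Var(ȳ_str) = 0.10038692.
Var(ȳ_srs) = (1 − 3755/40595)·312/3755 = 0.075403539.
deff = 0.10038692 / 0.075403539 = 1.3313.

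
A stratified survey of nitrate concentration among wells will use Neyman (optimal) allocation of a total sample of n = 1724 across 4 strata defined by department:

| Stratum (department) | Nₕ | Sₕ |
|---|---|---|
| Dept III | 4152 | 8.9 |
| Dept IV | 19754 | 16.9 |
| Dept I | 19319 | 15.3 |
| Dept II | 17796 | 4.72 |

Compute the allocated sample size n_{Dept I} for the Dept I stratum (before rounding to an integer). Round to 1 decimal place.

679.1

Neyman allocation: nₕ = n·NₕSₕ / Σⱼ NⱼSⱼ.
Σ NⱼSⱼ = 4152·8.9 + 19754·16.9 + 19319·15.3 + 17796·4.72 = 750373.22.
n_{Dept I} = 1724·19319·15.3 / 750373.22 = 679.1.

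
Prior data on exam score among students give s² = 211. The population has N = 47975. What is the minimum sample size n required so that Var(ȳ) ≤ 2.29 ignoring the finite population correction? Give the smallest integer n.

Without fpc, n₀ = s²/D = 211/2.29 = 92.1397.
Rounding up, n = 93.

93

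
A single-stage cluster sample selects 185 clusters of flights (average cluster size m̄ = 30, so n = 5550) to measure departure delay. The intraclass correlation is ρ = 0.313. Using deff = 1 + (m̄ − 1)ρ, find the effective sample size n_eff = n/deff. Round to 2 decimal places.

deff = 1 + (30 − 1)·0.313 = 1 + 9.077 = 10.077.
n_eff = 5550 / 10.077 = 550.76.

550.76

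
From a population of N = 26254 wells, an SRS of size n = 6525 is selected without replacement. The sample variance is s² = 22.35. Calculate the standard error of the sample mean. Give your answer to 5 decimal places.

Under SRS without replacement, Var(ȳ) = (1 − f)·s²/n with f = n/N = 6525/26254 = 0.24853356.
Var(ȳ) = (1 − 0.24853356)·22.35/6525 = 0.75146644·0.0034252874 = 0.0025739885.
SE(ȳ) = √(0.0025739885) = 0.05073.

0.05073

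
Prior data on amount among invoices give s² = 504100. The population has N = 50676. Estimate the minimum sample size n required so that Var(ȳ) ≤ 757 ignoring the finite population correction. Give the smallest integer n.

Without fpc, n₀ = s²/D = 504100/757 = 665.9181.
Rounding up, n = 666.

666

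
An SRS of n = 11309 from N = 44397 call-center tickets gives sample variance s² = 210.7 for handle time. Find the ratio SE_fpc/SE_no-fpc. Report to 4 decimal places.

f = n/N = 11309/44397 = 0.25472442.
SE_no-fpc = √(s²/n) = 0.13649608; SE_fpc = √((1−f)s²/n) = 0.11783617.
Ratio = √(1−f) = 0.86329345.

0.8633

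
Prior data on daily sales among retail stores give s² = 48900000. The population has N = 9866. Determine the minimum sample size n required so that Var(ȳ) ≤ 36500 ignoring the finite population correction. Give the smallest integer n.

1340

Without fpc, n₀ = s²/D = 48900000/36500 = 1339.7260.
Rounding up, n = 1340.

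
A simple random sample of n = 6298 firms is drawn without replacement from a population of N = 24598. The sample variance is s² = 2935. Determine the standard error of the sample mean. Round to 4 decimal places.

0.5888

Under SRS without replacement, Var(ȳ) = (1 − f)·s²/n with f = n/N = 6298/24598 = 0.25603708.
Var(ȳ) = (1 − 0.25603708)·2935/6298 = 0.74396292·0.46602096 = 0.34670232.
SE(ȳ) = √(0.34670232) = 0.5888.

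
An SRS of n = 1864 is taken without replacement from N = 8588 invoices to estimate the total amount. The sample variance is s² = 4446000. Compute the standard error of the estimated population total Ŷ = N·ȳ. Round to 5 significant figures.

371130

Var(Ŷ) = N²·Var(ȳ) = N²·(1 − n/N)·s²/n.
f = 1864/8588 = 0.21704704; Var(ȳ) = 0.78295296·4446000/1864 = 1867.494.
Var(Ŷ) = 8588² · 1867.494 = 1.3773467 × 10^11.
SE(Ŷ) = √(1.3773467 × 10^11) = 371130.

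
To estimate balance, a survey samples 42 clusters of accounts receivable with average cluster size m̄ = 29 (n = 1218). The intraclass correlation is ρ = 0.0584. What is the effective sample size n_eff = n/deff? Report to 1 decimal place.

deff = 1 + (29 − 1)·0.0584 = 1 + 1.6352 = 2.6352.
n_eff = 1218 / 2.6352 = 462.2.

462.2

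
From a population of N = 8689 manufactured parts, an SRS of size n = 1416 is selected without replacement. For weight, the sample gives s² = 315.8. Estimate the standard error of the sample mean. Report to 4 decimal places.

0.4321

Under SRS without replacement, Var(ȳ) = (1 − f)·s²/n with f = n/N = 1416/8689 = 0.16296467.
Var(ȳ) = (1 − 0.16296467)·315.8/1416 = 0.83703533·0.2230226 = 0.1866778.
SE(ȳ) = √(0.1866778) = 0.4321.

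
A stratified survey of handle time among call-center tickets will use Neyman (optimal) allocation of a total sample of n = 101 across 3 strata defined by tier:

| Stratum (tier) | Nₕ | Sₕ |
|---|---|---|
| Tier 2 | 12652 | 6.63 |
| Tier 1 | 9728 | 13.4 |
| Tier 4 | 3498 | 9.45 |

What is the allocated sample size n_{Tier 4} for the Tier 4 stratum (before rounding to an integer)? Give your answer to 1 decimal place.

13.5

Neyman allocation: nₕ = n·NₕSₕ / Σⱼ NⱼSⱼ.
Σ NⱼSⱼ = 12652·6.63 + 9728·13.4 + 3498·9.45 = 247294.06.
n_{Tier 4} = 101·3498·9.45 / 247294.06 = 13.5.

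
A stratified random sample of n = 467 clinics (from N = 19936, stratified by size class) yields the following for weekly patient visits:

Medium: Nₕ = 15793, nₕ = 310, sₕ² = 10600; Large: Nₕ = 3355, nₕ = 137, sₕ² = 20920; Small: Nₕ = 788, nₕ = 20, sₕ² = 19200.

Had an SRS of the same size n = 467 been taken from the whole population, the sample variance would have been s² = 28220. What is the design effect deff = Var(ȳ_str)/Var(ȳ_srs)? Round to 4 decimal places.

0.4515

Var(ȳ_str) = Σ Wₕ²(1−fₕ)sₕ²/nₕ with Wₕ = Nₕ/19936:
  Medium: (15793/19936)²·(1−310/15793)·10600/310 = 21.037197
  Large: (3355/19936)²·(1−137/3355)·20920/137 = 4.1480466
  Small: (788/19936)²·(1−20/788)·19200/20 = 1.461782
  → Var(ȳ_str) = 26.647026.
Var(ȳ_srs) = (1 − 467/19936)·28220/467 = 59.012736.
deff = 26.647026 / 59.012736 = 0.4515.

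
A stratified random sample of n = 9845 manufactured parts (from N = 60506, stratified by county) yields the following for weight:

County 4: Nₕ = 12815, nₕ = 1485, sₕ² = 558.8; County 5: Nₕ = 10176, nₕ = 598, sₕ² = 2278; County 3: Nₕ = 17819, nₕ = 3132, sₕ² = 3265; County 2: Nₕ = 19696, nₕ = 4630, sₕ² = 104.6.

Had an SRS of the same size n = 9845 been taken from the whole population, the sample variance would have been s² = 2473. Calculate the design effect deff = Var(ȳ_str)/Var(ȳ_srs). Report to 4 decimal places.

Var(ȳ_str) = Σ Wₕ²(1−fₕ)sₕ²/nₕ with Wₕ = Nₕ/60506:
  County 4: (12815/60506)²·(1−1485/12815)·558.8/1485 = 0.014923874
  County 5: (10176/60506)²·(1−598/10176)·2278/598 = 0.10141626
  County 3: (17819/60506)²·(1−3132/17819)·3265/3132 = 0.074521394
  County 2: (19696/60506)²·(1−4630/19696)·104.6/4630 = 0.0018311748
  → Var(ȳ_str) = 0.1926927.
Var(ȳ_srs) = (1 − 9845/60506)·2473/9845 = 0.21032152.
deff = 0.1926927 / 0.21032152 = 0.9162.

0.9162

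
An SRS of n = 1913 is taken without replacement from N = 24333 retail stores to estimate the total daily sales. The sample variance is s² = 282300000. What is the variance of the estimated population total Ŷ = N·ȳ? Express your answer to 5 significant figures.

Var(Ŷ) = N²·Var(ȳ) = N²·(1 − n/N)·s²/n.
f = 1913/24333 = 0.07861752; Var(ȳ) = 0.92138248·282300000/1913 = 135967.73.
Var(Ŷ) = 24333² · 135967.73 = 8.0505798 × 10^13.

8.0506 × 10^13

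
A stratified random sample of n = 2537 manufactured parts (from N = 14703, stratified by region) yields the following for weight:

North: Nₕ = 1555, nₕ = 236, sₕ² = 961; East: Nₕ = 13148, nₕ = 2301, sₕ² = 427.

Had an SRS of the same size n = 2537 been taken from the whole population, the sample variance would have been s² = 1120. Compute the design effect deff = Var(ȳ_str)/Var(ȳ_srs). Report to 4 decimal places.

Var(ȳ_str) = Σ Wₕ²(1−fₕ)sₕ²/nₕ with Wₕ = Nₕ/14703:
  North: (1555/14703)²·(1−236/1555)·961/236 = 0.038634443
  East: (13148/14703)²·(1−2301/13148)·427/2301 = 0.1224246
  → Var(ȳ_str) = 0.16105904.
Var(ȳ_srs) = (1 − 2537/14703)·1120/2537 = 0.36529137.
deff = 0.16105904 / 0.36529137 = 0.4409.

0.4409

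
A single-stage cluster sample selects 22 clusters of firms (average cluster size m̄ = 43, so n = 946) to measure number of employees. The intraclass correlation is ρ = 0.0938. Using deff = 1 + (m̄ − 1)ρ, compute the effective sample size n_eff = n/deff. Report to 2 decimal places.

191.51

deff = 1 + (43 − 1)·0.0938 = 1 + 3.9396 = 4.9396.
n_eff = 946 / 4.9396 = 191.51.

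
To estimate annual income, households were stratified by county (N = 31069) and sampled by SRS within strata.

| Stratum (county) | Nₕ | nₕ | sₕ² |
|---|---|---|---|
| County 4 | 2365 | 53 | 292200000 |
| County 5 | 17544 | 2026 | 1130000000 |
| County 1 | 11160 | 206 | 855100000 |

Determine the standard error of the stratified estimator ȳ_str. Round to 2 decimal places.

Var(ȳ_str) = Σₕ Wₕ²(1 − fₕ)sₕ²/nₕ with Wₕ = Nₕ/N, N = 31069.
County 4: Wₕ = 0.07612089; term = 0.07612089²·(1 − 0.02241015)·292200000/53 = 31229.769.
County 5: Wₕ = 0.56467862; term = 0.56467862²·(1 − 0.11548108)·1130000000/2026 = 157307.28.
County 1: Wₕ = 0.35920049; term = 0.35920049²·(1 − 0.01845878)·855100000/206 = 525692.85.
Sum = 714229.9.
SE = √(714229.9) = 845.12.

845.12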